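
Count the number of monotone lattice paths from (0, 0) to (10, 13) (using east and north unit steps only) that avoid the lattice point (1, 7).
Number of paths = 1104026

Total paths from (0, 0) to (10, 13): C(23, 10) = 1144066. Paths through (1, 7): (paths (0, 0) → (1, 7)) × (paths (1, 7) → (10, 13)) = C(8, 1) · C(15, 9) = 8 · 5005 = 40040. Avoidance count = 1144066 − 40040 = 1104026.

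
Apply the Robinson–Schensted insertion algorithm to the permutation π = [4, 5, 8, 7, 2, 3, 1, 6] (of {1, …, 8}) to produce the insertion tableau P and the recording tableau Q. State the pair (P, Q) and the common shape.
P = [1, 3, 6] / [2, 5, 7] / [4] / [8];  Q = [1, 2, 3] / [4, 6, 8] / [5] / [7];  common shape = (3, 3, 1, 1)

Row-insert the values π_1, π_2, … into P one at a time, bumping the leftmost entry strictly greater than the inserted value down to the next row. The recording tableau Q records, in position (i, j), the step at which that cell was added to P.
  Insert 4 (step 1): P = [4];  Q = [1]
  Insert 5 (step 2): P = [4, 5];  Q = [1, 2]
  Insert 8 (step 3): P = [4, 5, 8];  Q = [1, 2, 3]
  Insert 7 (step 4): P = [4, 5, 7] / [8];  Q = [1, 2, 3] / [4]
  Insert 2 (step 5): P = [2, 5, 7] / [4] / [8];  Q = [1, 2, 3] / [4] / [5]
  Insert 3 (step 6): P = [2, 3, 7] / [4, 5] / [8];  Q = [1, 2, 3] / [4, 6] / [5]
  Insert 1 (step 7): P = [1, 3, 7] / [2, 5] / [4] / [8];  Q = [1, 2, 3] / [4, 6] / [5] / [7]
  Insert 6 (step 8): P = [1, 3, 6] / [2, 5, 7] / [4] / [8];  Q = [1, 2, 3] / [4, 6, 8] / [5] / [7]
Final shape: (3, 3, 1, 1).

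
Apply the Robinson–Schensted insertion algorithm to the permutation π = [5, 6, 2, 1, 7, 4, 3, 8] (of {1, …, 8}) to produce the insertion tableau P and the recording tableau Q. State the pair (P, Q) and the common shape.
P = [1, 3, 7, 8] / [2, 4] / [5, 6];  Q = [1, 2, 5, 8] / [3, 6] / [4, 7];  common shape = (4, 2, 2)

Row-insert the values π_1, π_2, … into P one at a time, bumping the leftmost entry strictly greater than the inserted value down to the next row. The recording tableau Q records, in position (i, j), the step at which that cell was added to P.
  Insert 5 (step 1): P = [5];  Q = [1]
  Insert 6 (step 2): P = [5, 6];  Q = [1, 2]
  Insert 2 (step 3): P = [2, 6] / [5];  Q = [1, 2] / [3]
  Insert 1 (step 4): P = [1, 6] / [2] / [5];  Q = [1, 2] / [3] / [4]
  Insert 7 (step 5): P = [1, 6, 7] / [2] / [5];  Q = [1, 2, 5] / [3] / [4]
  Insert 4 (step 6): P = [1, 4, 7] / [2, 6] / [5];  Q = [1, 2, 5] / [3, 6] / [4]
  Insert 3 (step 7): P = [1, 3, 7] / [2, 4] / [5, 6];  Q = [1, 2, 5] / [3, 6] / [4, 7]
  Insert 8 (step 8): P = [1, 3, 7, 8] / [2, 4] / [5, 6];  Q = [1, 2, 5, 8] / [3, 6] / [4, 7]
Final shape: (4, 2, 2).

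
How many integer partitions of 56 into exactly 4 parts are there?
p(56, 4 parts) = 1285

Partitions of n into exactly k parts are in bijection with partitions of n − k into at most k parts (subtract 1 from each part). So p(56, exactly 4) = p(52, parts ≤ 4). Computing via the recurrence p(m, j) = p(m, j−1) + p(m−j, j) gives 1285.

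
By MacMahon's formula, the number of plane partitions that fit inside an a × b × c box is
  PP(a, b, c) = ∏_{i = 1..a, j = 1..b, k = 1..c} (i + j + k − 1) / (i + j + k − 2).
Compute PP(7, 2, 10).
PP(7, 2, 10) = 77364144

Evaluate the triple product over i = 1..7, j = 1..2, k = 1..10. The factors are (2/1) · (3/2) · (4/3) · (5/4) · (6/5) · (7/6) · (8/7) · (9/8) · … (140 factors total). The numerators and denominators telescope so the product is an integer; carrying out the multiplication exactly gives PP(7, 2, 10) = 77364144.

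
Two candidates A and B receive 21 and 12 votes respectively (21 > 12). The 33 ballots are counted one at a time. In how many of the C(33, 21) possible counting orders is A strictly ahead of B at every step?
Strict-lead orderings = 96768360

Total orderings of the 33 votes with 21 for A: C(33, 21) = 354817320. By the Bertrand ballot formula (Cycle Lemma / reflection principle), the number of orderings in which A is strictly ahead of B throughout is (p − q)/(p + q) · C(p + q, p) = (21 − 12)/(21 + 12) · 354817320 = 96768360.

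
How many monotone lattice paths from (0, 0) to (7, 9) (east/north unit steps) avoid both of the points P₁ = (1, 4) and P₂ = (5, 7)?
Number of paths = 5428

Inclusion–exclusion. Total paths: C(16, 7) = 11440. Through P₁: C(5, 1)·C(11, 6) = 2310. Through P₂: C(12, 5)·C(4, 2) = 4752. Since P₁ is strictly southwest of P₂, a monotone path through both must visit P₁ then P₂; paths through both = C(5, 1)·C(7, 4)·C(4, 2) = 1050. Avoid both = 11440 − 2310 − 4752 + 1050 = 5428.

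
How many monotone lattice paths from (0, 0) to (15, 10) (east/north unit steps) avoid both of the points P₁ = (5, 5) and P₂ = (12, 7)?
Number of paths = 1685684

Inclusion–exclusion. Total paths: C(25, 15) = 3268760. Through P₁: C(10, 5)·C(15, 10) = 756756. Through P₂: C(19, 12)·C(6, 3) = 1007760. Since P₁ is strictly southwest of P₂, a monotone path through both must visit P₁ then P₂; paths through both = C(10, 5)·C(9, 7)·C(6, 3) = 181440. Avoid both = 3268760 − 756756 − 1007760 + 181440 = 1685684.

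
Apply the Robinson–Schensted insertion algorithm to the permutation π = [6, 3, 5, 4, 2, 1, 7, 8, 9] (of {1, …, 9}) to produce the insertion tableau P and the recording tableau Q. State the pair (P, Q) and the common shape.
P = [1, 4, 7, 8, 9] / [2] / [3] / [5] / [6];  Q = [1, 3, 7, 8, 9] / [2] / [4] / [5] / [6];  common shape = (5, 1, 1, 1, 1)

Row-insert the values π_1, π_2, … into P one at a time, bumping the leftmost entry strictly greater than the inserted value down to the next row. The recording tableau Q records, in position (i, j), the step at which that cell was added to P.
  Insert 6 (step 1): P = [6];  Q = [1]
  Insert 3 (step 2): P = [3] / [6];  Q = [1] / [2]
  Insert 5 (step 3): P = [3, 5] / [6];  Q = [1, 3] / [2]
  Insert 4 (step 4): P = [3, 4] / [5] / [6];  Q = [1, 3] / [2] / [4]
  Insert 2 (step 5): P = [2, 4] / [3] / [5] / [6];  Q = [1, 3] / [2] / [4] / [5]
  Insert 1 (step 6): P = [1, 4] / [2] / [3] / [5] / [6];  Q = [1, 3] / [2] / [4] / [5] / [6]
  Insert 7 (step 7): P = [1, 4, 7] / [2] / [3] / [5] / [6];  Q = [1, 3, 7] / [2] / [4] / [5] / [6]
  Insert 8 (step 8): P = [1, 4, 7, 8] / [2] / [3] / [5] / [6];  Q = [1, 3, 7, 8] / [2] / [4] / [5] / [6]
  Insert 9 (step 9): P = [1, 4, 7, 8, 9] / [2] / [3] / [5] / [6];  Q = [1, 3, 7, 8, 9] / [2] / [4] / [5] / [6]
Final shape: (5, 1, 1, 1, 1).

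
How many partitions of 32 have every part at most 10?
p(32, parts ≤ 10) = 5013

Use the recurrence p(n, m) = p(n, m−1) + p(n−m, m): either the largest part is < m (count p(n, m−1)) or the largest part is exactly m (remove one copy of m, count p(n−m, m)). With p(0, ·) = 1 this gives p(32, parts ≤ 10) = 5013. (By conjugating Young diagrams, this also counts partitions of 32 into at most 10 parts.)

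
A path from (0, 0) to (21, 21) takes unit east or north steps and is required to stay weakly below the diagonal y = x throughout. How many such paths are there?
Number of paths = 24466267020

By the reflection principle (André's argument), the number of monotone paths to (21, 21) with n ≤ m that never go above y = x is C(42, 21) − C(42, 22) = 538257874440 − 513791607420 = 24466267020.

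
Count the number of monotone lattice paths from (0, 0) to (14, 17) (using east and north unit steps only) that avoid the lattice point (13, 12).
Number of paths = 233980725

Total paths from (0, 0) to (14, 17): C(31, 14) = 265182525. Paths through (13, 12): (paths (0, 0) → (13, 12)) × (paths (13, 12) → (14, 17)) = C(25, 13) · C(6, 1) = 5200300 · 6 = 31201800. Avoidance count = 265182525 − 31201800 = 233980725.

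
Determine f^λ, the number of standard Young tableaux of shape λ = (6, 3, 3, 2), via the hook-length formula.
# SYT of shape (6, 3, 3, 2) = 35035

Hook-length formula: f^λ = n! / Π hook(c), product over all cells c of the Young diagram. For λ = (6, 3, 3, 2), n = 14 boxes. Hook lengths by row (left-to-right, top-to-bottom): [9, 8, 6, 3, 2, 1]; [5, 4, 2]; [4, 3, 1]; [2, 1]. Product of hooks = 2488320. So f^λ = 14! / 2488320 = 87178291200 / 2488320 = 35035.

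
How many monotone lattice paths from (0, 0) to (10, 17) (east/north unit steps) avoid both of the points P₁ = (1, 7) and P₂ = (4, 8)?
Number of paths = 5379946

Inclusion–exclusion. Total paths: C(27, 10) = 8436285. Through P₁: C(8, 1)·C(19, 9) = 739024. Through P₂: C(12, 4)·C(15, 6) = 2477475. Since P₁ is strictly southwest of P₂, a monotone path through both must visit P₁ then P₂; paths through both = C(8, 1)·C(4, 3)·C(15, 6) = 160160. Avoid both = 8436285 − 739024 − 2477475 + 160160 = 5379946.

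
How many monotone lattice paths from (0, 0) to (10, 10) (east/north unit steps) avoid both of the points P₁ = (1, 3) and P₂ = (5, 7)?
Number of paths = 110324

Inclusion–exclusion. Total paths: C(20, 10) = 184756. Through P₁: C(4, 1)·C(16, 9) = 45760. Through P₂: C(12, 5)·C(8, 5) = 44352. Since P₁ is strictly southwest of P₂, a monotone path through both must visit P₁ then P₂; paths through both = C(4, 1)·C(8, 4)·C(8, 5) = 15680. Avoid both = 184756 − 45760 − 44352 + 15680 = 110324.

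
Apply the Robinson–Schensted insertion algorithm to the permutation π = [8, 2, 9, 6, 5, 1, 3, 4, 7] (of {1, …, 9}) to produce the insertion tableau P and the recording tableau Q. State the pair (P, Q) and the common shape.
P = [1, 3, 4, 7] / [2, 5] / [6, 9] / [8];  Q = [1, 3, 8, 9] / [2, 4] / [5, 7] / [6];  common shape = (4, 2, 2, 1)

Row-insert the values π_1, π_2, … into P one at a time, bumping the leftmost entry strictly greater than the inserted value down to the next row. The recording tableau Q records, in position (i, j), the step at which that cell was added to P.
  Insert 8 (step 1): P = [8];  Q = [1]
  Insert 2 (step 2): P = [2] / [8];  Q = [1] / [2]
  Insert 9 (step 3): P = [2, 9] / [8];  Q = [1, 3] / [2]
  Insert 6 (step 4): P = [2, 6] / [8, 9];  Q = [1, 3] / [2, 4]
  Insert 5 (step 5): P = [2, 5] / [6, 9] / [8];  Q = [1, 3] / [2, 4] / [5]
  Insert 1 (step 6): P = [1, 5] / [2, 9] / [6] / [8];  Q = [1, 3] / [2, 4] / [5] / [6]
  Insert 3 (step 7): P = [1, 3] / [2, 5] / [6, 9] / [8];  Q = [1, 3] / [2, 4] / [5, 7] / [6]
  Insert 4 (step 8): P = [1, 3, 4] / [2, 5] / [6, 9] / [8];  Q = [1, 3, 8] / [2, 4] / [5, 7] / [6]
  Insert 7 (step 9): P = [1, 3, 4, 7] / [2, 5] / [6, 9] / [8];  Q = [1, 3, 8, 9] / [2, 4] / [5, 7] / [6]
Final shape: (4, 2, 2, 1).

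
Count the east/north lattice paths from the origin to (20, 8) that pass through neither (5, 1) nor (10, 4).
Number of paths = 1419176

Inclusion–exclusion. Total paths: C(28, 20) = 3108105. Through P₁: C(6, 5)·C(22, 15) = 1023264. Through P₂: C(14, 10)·C(14, 10) = 1002001. Since P₁ is strictly southwest of P₂, a monotone path through both must visit P₁ then P₂; paths through both = C(6, 5)·C(8, 5)·C(14, 10) = 336336. Avoid both = 3108105 − 1023264 − 1002001 + 336336 = 1419176.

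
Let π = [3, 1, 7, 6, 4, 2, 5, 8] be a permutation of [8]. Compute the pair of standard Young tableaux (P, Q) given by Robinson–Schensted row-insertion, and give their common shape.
P = [1, 2, 5, 8] / [3, 4] / [6] / [7];  Q = [1, 3, 7, 8] / [2, 4] / [5] / [6];  common shape = (4, 2, 1, 1)

Row-insert the values π_1, π_2, … into P one at a time, bumping the leftmost entry strictly greater than the inserted value down to the next row. The recording tableau Q records, in position (i, j), the step at which that cell was added to P.
  Insert 3 (step 1): P = [3];  Q = [1]
  Insert 1 (step 2): P = [1] / [3];  Q = [1] / [2]
  Insert 7 (step 3): P = [1, 7] / [3];  Q = [1, 3] / [2]
  Insert 6 (step 4): P = [1, 6] / [3, 7];  Q = [1, 3] / [2, 4]
  Insert 4 (step 5): P = [1, 4] / [3, 6] / [7];  Q = [1, 3] / [2, 4] / [5]
  Insert 2 (step 6): P = [1, 2] / [3, 4] / [6] / [7];  Q = [1, 3] / [2, 4] / [5] / [6]
  Insert 5 (step 7): P = [1, 2, 5] / [3, 4] / [6] / [7];  Q = [1, 3, 7] / [2, 4] / [5] / [6]
  Insert 8 (step 8): P = [1, 2, 5, 8] / [3, 4] / [6] / [7];  Q = [1, 3, 7, 8] / [2, 4] / [5] / [6]
Final shape: (4, 2, 1, 1).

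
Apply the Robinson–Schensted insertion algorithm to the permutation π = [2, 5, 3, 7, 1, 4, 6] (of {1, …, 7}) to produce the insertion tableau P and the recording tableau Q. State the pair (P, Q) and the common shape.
P = [1, 3, 4, 6] / [2, 7] / [5];  Q = [1, 2, 4, 7] / [3, 6] / [5];  common shape = (4, 2, 1)

Row-insert the values π_1, π_2, … into P one at a time, bumping the leftmost entry strictly greater than the inserted value down to the next row. The recording tableau Q records, in position (i, j), the step at which that cell was added to P.
  Insert 2 (step 1): P = [2];  Q = [1]
  Insert 5 (step 2): P = [2, 5];  Q = [1, 2]
  Insert 3 (step 3): P = [2, 3] / [5];  Q = [1, 2] / [3]
  Insert 7 (step 4): P = [2, 3, 7] / [5];  Q = [1, 2, 4] / [3]
  Insert 1 (step 5): P = [1, 3, 7] / [2] / [5];  Q = [1, 2, 4] / [3] / [5]
  Insert 4 (step 6): P = [1, 3, 4] / [2, 7] / [5];  Q = [1, 2, 4] / [3, 6] / [5]
  Insert 6 (step 7): P = [1, 3, 4, 6] / [2, 7] / [5];  Q = [1, 2, 4, 7] / [3, 6] / [5]
Final shape: (4, 2, 1).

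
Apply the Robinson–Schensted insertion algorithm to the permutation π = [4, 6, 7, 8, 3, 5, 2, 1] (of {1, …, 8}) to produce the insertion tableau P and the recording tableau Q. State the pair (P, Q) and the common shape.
P = [1, 5, 7, 8] / [2, 6] / [3] / [4];  Q = [1, 2, 3, 4] / [5, 6] / [7] / [8];  common shape = (4, 2, 1, 1)

Row-insert the values π_1, π_2, … into P one at a time, bumping the leftmost entry strictly greater than the inserted value down to the next row. The recording tableau Q records, in position (i, j), the step at which that cell was added to P.
  Insert 4 (step 1): P = [4];  Q = [1]
  Insert 6 (step 2): P = [4, 6];  Q = [1, 2]
  Insert 7 (step 3): P = [4, 6, 7];  Q = [1, 2, 3]
  Insert 8 (step 4): P = [4, 6, 7, 8];  Q = [1, 2, 3, 4]
  Insert 3 (step 5): P = [3, 6, 7, 8] / [4];  Q = [1, 2, 3, 4] / [5]
  Insert 5 (step 6): P = [3, 5, 7, 8] / [4, 6];  Q = [1, 2, 3, 4] / [5, 6]
  Insert 2 (step 7): P = [2, 5, 7, 8] / [3, 6] / [4];  Q = [1, 2, 3, 4] / [5, 6] / [7]
  Insert 1 (step 8): P = [1, 5, 7, 8] / [2, 6] / [3] / [4];  Q = [1, 2, 3, 4] / [5, 6] / [7] / [8]
Final shape: (4, 2, 1, 1).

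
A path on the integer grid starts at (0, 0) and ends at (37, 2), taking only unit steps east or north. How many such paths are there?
Number of paths = 741

A monotone lattice path from (0, 0) to (37, 2) consists of 37 east steps and 2 north steps in some order, so it is determined by which 37 of the 39 steps are east. The count is C(39, 37) = 741.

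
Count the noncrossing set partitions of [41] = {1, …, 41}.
C_41 = 10113918591637898134020

These noncrossing partitions are counted by the Catalan number C_n = (1/(n + 1)) · C(2n, n). For n = 41: C_41 = (1/42) · C(82, 41) = 424784580848791721628840/42 = 10113918591637898134020.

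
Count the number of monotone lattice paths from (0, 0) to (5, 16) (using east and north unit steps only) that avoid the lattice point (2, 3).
Number of paths = 14749

Total paths from (0, 0) to (5, 16): C(21, 5) = 20349. Paths through (2, 3): (paths (0, 0) → (2, 3)) × (paths (2, 3) → (5, 16)) = C(5, 2) · C(16, 3) = 10 · 560 = 5600. Avoidance count = 20349 − 5600 = 14749.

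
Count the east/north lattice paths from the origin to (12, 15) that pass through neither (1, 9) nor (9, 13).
Number of paths = 12335400

Inclusion–exclusion. Total paths: C(27, 12) = 17383860. Through P₁: C(10, 1)·C(17, 11) = 123760. Through P₂: C(22, 9)·C(5, 3) = 4974200. Since P₁ is strictly southwest of P₂, a monotone path through both must visit P₁ then P₂; paths through both = C(10, 1)·C(12, 8)·C(5, 3) = 49500. Avoid both = 17383860 − 123760 − 4974200 + 49500 = 12335400.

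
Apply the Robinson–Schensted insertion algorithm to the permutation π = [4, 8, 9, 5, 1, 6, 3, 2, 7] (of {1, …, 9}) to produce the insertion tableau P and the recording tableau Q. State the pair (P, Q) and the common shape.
P = [1, 2, 6, 7] / [3, 5] / [4, 9] / [8];  Q = [1, 2, 3, 9] / [4, 6] / [5, 7] / [8];  common shape = (4, 2, 2, 1)

Row-insert the values π_1, π_2, … into P one at a time, bumping the leftmost entry strictly greater than the inserted value down to the next row. The recording tableau Q records, in position (i, j), the step at which that cell was added to P.
  Insert 4 (step 1): P = [4];  Q = [1]
  Insert 8 (step 2): P = [4, 8];  Q = [1, 2]
  Insert 9 (step 3): P = [4, 8, 9];  Q = [1, 2, 3]
  Insert 5 (step 4): P = [4, 5, 9] / [8];  Q = [1, 2, 3] / [4]
  Insert 1 (step 5): P = [1, 5, 9] / [4] / [8];  Q = [1, 2, 3] / [4] / [5]
  Insert 6 (step 6): P = [1, 5, 6] / [4, 9] / [8];  Q = [1, 2, 3] / [4, 6] / [5]
  Insert 3 (step 7): P = [1, 3, 6] / [4, 5] / [8, 9];  Q = [1, 2, 3] / [4, 6] / [5, 7]
  Insert 2 (step 8): P = [1, 2, 6] / [3, 5] / [4, 9] / [8];  Q = [1, 2, 3] / [4, 6] / [5, 7] / [8]
  Insert 7 (step 9): P = [1, 2, 6, 7] / [3, 5] / [4, 9] / [8];  Q = [1, 2, 3, 9] / [4, 6] / [5, 7] / [8]
Final shape: (4, 2, 2, 1).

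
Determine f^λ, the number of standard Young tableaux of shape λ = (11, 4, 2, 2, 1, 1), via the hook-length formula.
# SYT of shape (11, 4, 2, 2, 1, 1) = 84611142

Hook-length formula: f^λ = n! / Π hook(c), product over all cells c of the Young diagram. For λ = (11, 4, 2, 2, 1, 1), n = 21 boxes. Hook lengths by row (left-to-right, top-to-bottom): [16, 13, 10, 9, 7, 6, 5, 4, 3, 2, 1]; [8, 5, 2, 1]; [5, 2]; [4, 1]; [2]; [1]. Product of hooks = 603832320000. So f^λ = 21! / 603832320000 = 51090942171709440000 / 603832320000 = 84611142.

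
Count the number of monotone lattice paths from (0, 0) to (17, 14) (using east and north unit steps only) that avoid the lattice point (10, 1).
Number of paths = 264329805

Total paths from (0, 0) to (17, 14): C(31, 17) = 265182525. Paths through (10, 1): (paths (0, 0) → (10, 1)) × (paths (10, 1) → (17, 14)) = C(11, 10) · C(20, 7) = 11 · 77520 = 852720. Avoidance count = 265182525 − 852720 = 264329805.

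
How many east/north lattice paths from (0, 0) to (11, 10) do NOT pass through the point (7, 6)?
Number of paths = 232596

Total paths from (0, 0) to (11, 10): C(21, 11) = 352716. Paths through (7, 6): (paths (0, 0) → (7, 6)) × (paths (7, 6) → (11, 10)) = C(13, 7) · C(8, 4) = 1716 · 70 = 120120. Avoidance count = 352716 − 120120 = 232596.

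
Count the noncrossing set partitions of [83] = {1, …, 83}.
C_83 = 68854441132780194707888052034668647142985206100

These noncrossing partitions are counted by the Catalan number C_n = (1/(n + 1)) · C(2n, n). For n = 83: C_83 = (1/84) · C(166, 83) = 5783773055153536355462596370912166360010757312400/84 = 68854441132780194707888052034668647142985206100.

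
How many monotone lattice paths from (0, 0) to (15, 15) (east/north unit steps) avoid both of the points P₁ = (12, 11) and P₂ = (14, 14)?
Number of paths = 54603150

Inclusion–exclusion. Total paths: C(30, 15) = 155117520. Through P₁: C(23, 12)·C(7, 3) = 47322730. Through P₂: C(28, 14)·C(2, 1) = 80233200. Since P₁ is strictly southwest of P₂, a monotone path through both must visit P₁ then P₂; paths through both = C(23, 12)·C(5, 2)·C(2, 1) = 27041560. Avoid both = 155117520 − 47322730 − 80233200 + 27041560 = 54603150.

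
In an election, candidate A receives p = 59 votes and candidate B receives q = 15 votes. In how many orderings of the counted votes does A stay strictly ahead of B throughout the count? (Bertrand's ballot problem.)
Strict-lead orderings = 1084546575302784

Total orderings of the 74 votes with 59 for A: C(74, 59) = 1824010149372864. By the Bertrand ballot formula (Cycle Lemma / reflection principle), the number of orderings in which A is strictly ahead of B throughout is (p − q)/(p + q) · C(p + q, p) = (59 − 15)/(59 + 15) · 1824010149372864 = 1084546575302784.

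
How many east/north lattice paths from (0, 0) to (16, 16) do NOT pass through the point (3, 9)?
Number of paths = 584025990

Total paths from (0, 0) to (16, 16): C(32, 16) = 601080390. Paths through (3, 9): (paths (0, 0) → (3, 9)) × (paths (3, 9) → (16, 16)) = C(12, 3) · C(20, 13) = 220 · 77520 = 17054400. Avoidance count = 601080390 − 17054400 = 584025990.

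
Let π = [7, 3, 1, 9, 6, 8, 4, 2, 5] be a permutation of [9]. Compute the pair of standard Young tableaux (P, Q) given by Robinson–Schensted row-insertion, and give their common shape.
P = [1, 2, 5] / [3, 4, 8] / [6, 9] / [7];  Q = [1, 4, 6] / [2, 5, 9] / [3, 7] / [8];  common shape = (3, 3, 2, 1)

Row-insert the values π_1, π_2, … into P one at a time, bumping the leftmost entry strictly greater than the inserted value down to the next row. The recording tableau Q records, in position (i, j), the step at which that cell was added to P.
  Insert 7 (step 1): P = [7];  Q = [1]
  Insert 3 (step 2): P = [3] / [7];  Q = [1] / [2]
  Insert 1 (step 3): P = [1] / [3] / [7];  Q = [1] / [2] / [3]
  Insert 9 (step 4): P = [1, 9] / [3] / [7];  Q = [1, 4] / [2] / [3]
  Insert 6 (step 5): P = [1, 6] / [3, 9] / [7];  Q = [1, 4] / [2, 5] / [3]
  Insert 8 (step 6): P = [1, 6, 8] / [3, 9] / [7];  Q = [1, 4, 6] / [2, 5] / [3]
  Insert 4 (step 7): P = [1, 4, 8] / [3, 6] / [7, 9];  Q = [1, 4, 6] / [2, 5] / [3, 7]
  Insert 2 (step 8): P = [1, 2, 8] / [3, 4] / [6, 9] / [7];  Q = [1, 4, 6] / [2, 5] / [3, 7] / [8]
  Insert 5 (step 9): P = [1, 2, 5] / [3, 4, 8] / [6, 9] / [7];  Q = [1, 4, 6] / [2, 5, 9] / [3, 7] / [8]
Final shape: (3, 3, 2, 1).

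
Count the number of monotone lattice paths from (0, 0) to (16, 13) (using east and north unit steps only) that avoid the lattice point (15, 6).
Number of paths = 67429803

Total paths from (0, 0) to (16, 13): C(29, 16) = 67863915. Paths through (15, 6): (paths (0, 0) → (15, 6)) × (paths (15, 6) → (16, 13)) = C(21, 15) · C(8, 1) = 54264 · 8 = 434112. Avoidance count = 67863915 − 434112 = 67429803.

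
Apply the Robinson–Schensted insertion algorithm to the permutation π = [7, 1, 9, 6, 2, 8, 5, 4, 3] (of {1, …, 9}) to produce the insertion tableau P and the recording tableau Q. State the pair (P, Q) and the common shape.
P = [1, 2, 3] / [4, 8] / [5, 9] / [6] / [7];  Q = [1, 3, 6] / [2, 4] / [5, 7] / [8] / [9];  common shape = (3, 2, 2, 1, 1)

Row-insert the values π_1, π_2, … into P one at a time, bumping the leftmost entry strictly greater than the inserted value down to the next row. The recording tableau Q records, in position (i, j), the step at which that cell was added to P.
  Insert 7 (step 1): P = [7];  Q = [1]
  Insert 1 (step 2): P = [1] / [7];  Q = [1] / [2]
  Insert 9 (step 3): P = [1, 9] / [7];  Q = [1, 3] / [2]
  Insert 6 (step 4): P = [1, 6] / [7, 9];  Q = [1, 3] / [2, 4]
  Insert 2 (step 5): P = [1, 2] / [6, 9] / [7];  Q = [1, 3] / [2, 4] / [5]
  Insert 8 (step 6): P = [1, 2, 8] / [6, 9] / [7];  Q = [1, 3, 6] / [2, 4] / [5]
  Insert 5 (step 7): P = [1, 2, 5] / [6, 8] / [7, 9];  Q = [1, 3, 6] / [2, 4] / [5, 7]
  Insert 4 (step 8): P = [1, 2, 4] / [5, 8] / [6, 9] / [7];  Q = [1, 3, 6] / [2, 4] / [5, 7] / [8]
  Insert 3 (step 9): P = [1, 2, 3] / [4, 8] / [5, 9] / [6] / [7];  Q = [1, 3, 6] / [2, 4] / [5, 7] / [8] / [9]
Final shape: (3, 2, 2, 1, 1).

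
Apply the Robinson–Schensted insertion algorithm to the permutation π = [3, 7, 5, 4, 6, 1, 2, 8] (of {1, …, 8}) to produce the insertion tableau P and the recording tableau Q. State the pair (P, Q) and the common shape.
P = [1, 2, 6, 8] / [3, 4] / [5] / [7];  Q = [1, 2, 5, 8] / [3, 7] / [4] / [6];  common shape = (4, 2, 1, 1)

Row-insert the values π_1, π_2, … into P one at a time, bumping the leftmost entry strictly greater than the inserted value down to the next row. The recording tableau Q records, in position (i, j), the step at which that cell was added to P.
  Insert 3 (step 1): P = [3];  Q = [1]
  Insert 7 (step 2): P = [3, 7];  Q = [1, 2]
  Insert 5 (step 3): P = [3, 5] / [7];  Q = [1, 2] / [3]
  Insert 4 (step 4): P = [3, 4] / [5] / [7];  Q = [1, 2] / [3] / [4]
  Insert 6 (step 5): P = [3, 4, 6] / [5] / [7];  Q = [1, 2, 5] / [3] / [4]
  Insert 1 (step 6): P = [1, 4, 6] / [3] / [5] / [7];  Q = [1, 2, 5] / [3] / [4] / [6]
  Insert 2 (step 7): P = [1, 2, 6] / [3, 4] / [5] / [7];  Q = [1, 2, 5] / [3, 7] / [4] / [6]
  Insert 8 (step 8): P = [1, 2, 6, 8] / [3, 4] / [5] / [7];  Q = [1, 2, 5, 8] / [3, 7] / [4] / [6]
Final shape: (4, 2, 1, 1).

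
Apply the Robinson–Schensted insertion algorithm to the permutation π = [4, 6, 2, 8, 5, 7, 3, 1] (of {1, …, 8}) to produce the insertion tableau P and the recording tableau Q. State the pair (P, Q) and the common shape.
P = [1, 3, 7] / [2, 5, 8] / [4] / [6];  Q = [1, 2, 4] / [3, 5, 6] / [7] / [8];  common shape = (3, 3, 1, 1)

Row-insert the values π_1, π_2, … into P one at a time, bumping the leftmost entry strictly greater than the inserted value down to the next row. The recording tableau Q records, in position (i, j), the step at which that cell was added to P.
  Insert 4 (step 1): P = [4];  Q = [1]
  Insert 6 (step 2): P = [4, 6];  Q = [1, 2]
  Insert 2 (step 3): P = [2, 6] / [4];  Q = [1, 2] / [3]
  Insert 8 (step 4): P = [2, 6, 8] / [4];  Q = [1, 2, 4] / [3]
  Insert 5 (step 5): P = [2, 5, 8] / [4, 6];  Q = [1, 2, 4] / [3, 5]
  Insert 7 (step 6): P = [2, 5, 7] / [4, 6, 8];  Q = [1, 2, 4] / [3, 5, 6]
  Insert 3 (step 7): P = [2, 3, 7] / [4, 5, 8] / [6];  Q = [1, 2, 4] / [3, 5, 6] / [7]
  Insert 1 (step 8): P = [1, 3, 7] / [2, 5, 8] / [4] / [6];  Q = [1, 2, 4] / [3, 5, 6] / [7] / [8]
Final shape: (3, 3, 1, 1).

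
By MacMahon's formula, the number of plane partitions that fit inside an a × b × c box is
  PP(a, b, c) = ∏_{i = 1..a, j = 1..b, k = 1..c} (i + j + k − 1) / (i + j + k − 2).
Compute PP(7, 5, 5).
PP(7, 5, 5) = 30107635272

Evaluate the triple product over i = 1..7, j = 1..5, k = 1..5. The factors are (2/1) · (3/2) · (4/3) · (5/4) · (6/5) · (3/2) · (4/3) · (5/4) · … (175 factors total). The numerators and denominators telescope so the product is an integer; carrying out the multiplication exactly gives PP(7, 5, 5) = 30107635272.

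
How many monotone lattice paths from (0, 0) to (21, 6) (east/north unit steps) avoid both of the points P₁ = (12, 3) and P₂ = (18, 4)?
Number of paths = 154610

Inclusion–exclusion. Total paths: C(27, 21) = 296010. Through P₁: C(15, 12)·C(12, 9) = 100100. Through P₂: C(22, 18)·C(5, 3) = 73150. Since P₁ is strictly southwest of P₂, a monotone path through both must visit P₁ then P₂; paths through both = C(15, 12)·C(7, 6)·C(5, 3) = 31850. Avoid both = 296010 − 100100 − 73150 + 31850 = 154610.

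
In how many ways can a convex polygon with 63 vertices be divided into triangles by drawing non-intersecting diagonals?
C_61 = 6182127958584855650487080847216336

These polygon triangulations are counted by the Catalan number C_n = (1/(n + 1)) · C(2n, n). For n = 61: C_61 = (1/62) · C(122, 61) = 383291933432261050330199012527412832/62 = 6182127958584855650487080847216336.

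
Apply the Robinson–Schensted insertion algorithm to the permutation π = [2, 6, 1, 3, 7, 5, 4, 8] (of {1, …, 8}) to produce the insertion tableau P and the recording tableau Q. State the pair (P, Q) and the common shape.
P = [1, 3, 4, 8] / [2, 5, 7] / [6];  Q = [1, 2, 5, 8] / [3, 4, 6] / [7];  common shape = (4, 3, 1)

Row-insert the values π_1, π_2, … into P one at a time, bumping the leftmost entry strictly greater than the inserted value down to the next row. The recording tableau Q records, in position (i, j), the step at which that cell was added to P.
  Insert 2 (step 1): P = [2];  Q = [1]
  Insert 6 (step 2): P = [2, 6];  Q = [1, 2]
  Insert 1 (step 3): P = [1, 6] / [2];  Q = [1, 2] / [3]
  Insert 3 (step 4): P = [1, 3] / [2, 6];  Q = [1, 2] / [3, 4]
  Insert 7 (step 5): P = [1, 3, 7] / [2, 6];  Q = [1, 2, 5] / [3, 4]
  Insert 5 (step 6): P = [1, 3, 5] / [2, 6, 7];  Q = [1, 2, 5] / [3, 4, 6]
  Insert 4 (step 7): P = [1, 3, 4] / [2, 5, 7] / [6];  Q = [1, 2, 5] / [3, 4, 6] / [7]
  Insert 8 (step 8): P = [1, 3, 4, 8] / [2, 5, 7] / [6];  Q = [1, 2, 5, 8] / [3, 4, 6] / [7]
Final shape: (4, 3, 1).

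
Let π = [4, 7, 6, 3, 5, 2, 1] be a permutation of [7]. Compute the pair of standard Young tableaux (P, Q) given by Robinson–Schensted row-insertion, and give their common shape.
P = [1, 5] / [2, 6] / [3] / [4] / [7];  Q = [1, 2] / [3, 5] / [4] / [6] / [7];  common shape = (2, 2, 1, 1, 1)

Row-insert the values π_1, π_2, … into P one at a time, bumping the leftmost entry strictly greater than the inserted value down to the next row. The recording tableau Q records, in position (i, j), the step at which that cell was added to P.
  Insert 4 (step 1): P = [4];  Q = [1]
  Insert 7 (step 2): P = [4, 7];  Q = [1, 2]
  Insert 6 (step 3): P = [4, 6] / [7];  Q = [1, 2] / [3]
  Insert 3 (step 4): P = [3, 6] / [4] / [7];  Q = [1, 2] / [3] / [4]
  Insert 5 (step 5): P = [3, 5] / [4, 6] / [7];  Q = [1, 2] / [3, 5] / [4]
  Insert 2 (step 6): P = [2, 5] / [3, 6] / [4] / [7];  Q = [1, 2] / [3, 5] / [4] / [6]
  Insert 1 (step 7): P = [1, 5] / [2, 6] / [3] / [4] / [7];  Q = [1, 2] / [3, 5] / [4] / [6] / [7]
Final shape: (2, 2, 1, 1, 1).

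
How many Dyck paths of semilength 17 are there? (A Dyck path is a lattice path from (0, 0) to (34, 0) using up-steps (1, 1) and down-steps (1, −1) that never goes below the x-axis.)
C_17 = 129644790

These Dyck paths are counted by the Catalan number C_n = (1/(n + 1)) · C(2n, n). For n = 17: C_17 = (1/18) · C(34, 17) = 2333606220/18 = 129644790.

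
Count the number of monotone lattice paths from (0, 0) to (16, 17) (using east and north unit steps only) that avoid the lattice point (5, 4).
Number of paths = 852288966

Total paths from (0, 0) to (16, 17): C(33, 16) = 1166803110. Paths through (5, 4): (paths (0, 0) → (5, 4)) × (paths (5, 4) → (16, 17)) = C(9, 5) · C(24, 11) = 126 · 2496144 = 314514144. Avoidance count = 1166803110 − 314514144 = 852288966.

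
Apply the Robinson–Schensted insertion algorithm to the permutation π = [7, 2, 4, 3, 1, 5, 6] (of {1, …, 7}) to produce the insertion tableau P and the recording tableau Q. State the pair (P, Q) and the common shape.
P = [1, 3, 5, 6] / [2] / [4] / [7];  Q = [1, 3, 6, 7] / [2] / [4] / [5];  common shape = (4, 1, 1, 1)

Row-insert the values π_1, π_2, … into P one at a time, bumping the leftmost entry strictly greater than the inserted value down to the next row. The recording tableau Q records, in position (i, j), the step at which that cell was added to P.
  Insert 7 (step 1): P = [7];  Q = [1]
  Insert 2 (step 2): P = [2] / [7];  Q = [1] / [2]
  Insert 4 (step 3): P = [2, 4] / [7];  Q = [1, 3] / [2]
  Insert 3 (step 4): P = [2, 3] / [4] / [7];  Q = [1, 3] / [2] / [4]
  Insert 1 (step 5): P = [1, 3] / [2] / [4] / [7];  Q = [1, 3] / [2] / [4] / [5]
  Insert 5 (step 6): P = [1, 3, 5] / [2] / [4] / [7];  Q = [1, 3, 6] / [2] / [4] / [5]
  Insert 6 (step 7): P = [1, 3, 5, 6] / [2] / [4] / [7];  Q = [1, 3, 6, 7] / [2] / [4] / [5]
Final shape: (4, 1, 1, 1).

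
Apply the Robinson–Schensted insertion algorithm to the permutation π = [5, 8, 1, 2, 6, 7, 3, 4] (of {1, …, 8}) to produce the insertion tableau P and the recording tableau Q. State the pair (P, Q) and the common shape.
P = [1, 2, 3, 4] / [5, 6, 7] / [8];  Q = [1, 2, 5, 6] / [3, 4, 8] / [7];  common shape = (4, 3, 1)

Row-insert the values π_1, π_2, … into P one at a time, bumping the leftmost entry strictly greater than the inserted value down to the next row. The recording tableau Q records, in position (i, j), the step at which that cell was added to P.
  Insert 5 (step 1): P = [5];  Q = [1]
  Insert 8 (step 2): P = [5, 8];  Q = [1, 2]
  Insert 1 (step 3): P = [1, 8] / [5];  Q = [1, 2] / [3]
  Insert 2 (step 4): P = [1, 2] / [5, 8];  Q = [1, 2] / [3, 4]
  Insert 6 (step 5): P = [1, 2, 6] / [5, 8];  Q = [1, 2, 5] / [3, 4]
  Insert 7 (step 6): P = [1, 2, 6, 7] / [5, 8];  Q = [1, 2, 5, 6] / [3, 4]
  Insert 3 (step 7): P = [1, 2, 3, 7] / [5, 6] / [8];  Q = [1, 2, 5, 6] / [3, 4] / [7]
  Insert 4 (step 8): P = [1, 2, 3, 4] / [5, 6, 7] / [8];  Q = [1, 2, 5, 6] / [3, 4, 8] / [7]
Final shape: (4, 3, 1).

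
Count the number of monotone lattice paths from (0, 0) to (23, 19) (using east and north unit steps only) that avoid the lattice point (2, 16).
Number of paths = 446775001128

Total paths from (0, 0) to (23, 19): C(42, 23) = 446775310800. Paths through (2, 16): (paths (0, 0) → (2, 16)) × (paths (2, 16) → (23, 19)) = C(18, 2) · C(24, 21) = 153 · 2024 = 309672. Avoidance count = 446775310800 − 309672 = 446775001128.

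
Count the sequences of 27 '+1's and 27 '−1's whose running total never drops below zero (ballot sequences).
C_27 = 69533550916004

These ballot sequences are counted by the Catalan number C_n = (1/(n + 1)) · C(2n, n). For n = 27: C_27 = (1/28) · C(54, 27) = 1946939425648112/28 = 69533550916004.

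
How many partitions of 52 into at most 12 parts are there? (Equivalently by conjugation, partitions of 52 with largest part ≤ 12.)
p(52, parts ≤ 12) = 126560

Use the recurrence p(n, m) = p(n, m−1) + p(n−m, m): either the largest part is < m (count p(n, m−1)) or the largest part is exactly m (remove one copy of m, count p(n−m, m)). With p(0, ·) = 1 this gives p(52, parts ≤ 12) = 126560. (By conjugating Young diagrams, this also counts partitions of 52 into at most 12 parts.)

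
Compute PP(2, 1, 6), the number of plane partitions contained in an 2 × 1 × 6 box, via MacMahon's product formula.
PP(2, 1, 6) = 28

Evaluate the triple product over i = 1..2, j = 1..1, k = 1..6. The factors are (2/1) · (3/2) · (4/3) · (5/4) · (6/5) · (7/6) · (3/2) · (4/3) · … (12 factors total). The numerators and denominators telescope so the product is an integer; carrying out the multiplication exactly gives PP(2, 1, 6) = 28.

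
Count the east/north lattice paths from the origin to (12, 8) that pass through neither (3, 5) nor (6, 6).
Number of paths = 94050

Inclusion–exclusion. Total paths: C(20, 12) = 125970. Through P₁: C(8, 3)·C(12, 9) = 12320. Through P₂: C(12, 6)·C(8, 6) = 25872. Since P₁ is strictly southwest of P₂, a monotone path through both must visit P₁ then P₂; paths through both = C(8, 3)·C(4, 3)·C(8, 6) = 6272. Avoid both = 125970 − 12320 − 25872 + 6272 = 94050.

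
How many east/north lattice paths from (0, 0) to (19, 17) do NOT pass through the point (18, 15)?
Number of paths = 5486021640

Total paths from (0, 0) to (19, 17): C(36, 19) = 8597496600. Paths through (18, 15): (paths (0, 0) → (18, 15)) × (paths (18, 15) → (19, 17)) = C(33, 18) · C(3, 1) = 1037158320 · 3 = 3111474960. Avoidance count = 8597496600 − 3111474960 = 5486021640.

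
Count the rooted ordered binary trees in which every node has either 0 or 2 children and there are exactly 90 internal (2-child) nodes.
C_90 = 1000134600800354781929399250536541864362461089950800

These full binary trees are counted by the Catalan number C_n = (1/(n + 1)) · C(2n, n). For n = 90: C_90 = (1/91) · C(180, 90) = 91012248672832285155575331798825309656983959185522800/91 = 1000134600800354781929399250536541864362461089950800.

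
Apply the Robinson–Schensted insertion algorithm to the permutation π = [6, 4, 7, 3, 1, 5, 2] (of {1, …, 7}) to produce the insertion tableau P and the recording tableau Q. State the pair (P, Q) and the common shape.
P = [1, 2] / [3, 5] / [4, 7] / [6];  Q = [1, 3] / [2, 6] / [4, 7] / [5];  common shape = (2, 2, 2, 1)

Row-insert the values π_1, π_2, … into P one at a time, bumping the leftmost entry strictly greater than the inserted value down to the next row. The recording tableau Q records, in position (i, j), the step at which that cell was added to P.
  Insert 6 (step 1): P = [6];  Q = [1]
  Insert 4 (step 2): P = [4] / [6];  Q = [1] / [2]
  Insert 7 (step 3): P = [4, 7] / [6];  Q = [1, 3] / [2]
  Insert 3 (step 4): P = [3, 7] / [4] / [6];  Q = [1, 3] / [2] / [4]
  Insert 1 (step 5): P = [1, 7] / [3] / [4] / [6];  Q = [1, 3] / [2] / [4] / [5]
  Insert 5 (step 6): P = [1, 5] / [3, 7] / [4] / [6];  Q = [1, 3] / [2, 6] / [4] / [5]
  Insert 2 (step 7): P = [1, 2] / [3, 5] / [4, 7] / [6];  Q = [1, 3] / [2, 6] / [4, 7] / [5]
Final shape: (2, 2, 2, 1).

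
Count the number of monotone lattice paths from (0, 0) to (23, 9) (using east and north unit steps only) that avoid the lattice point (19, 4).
Number of paths = 26933070

Total paths from (0, 0) to (23, 9): C(32, 23) = 28048800. Paths through (19, 4): (paths (0, 0) → (19, 4)) × (paths (19, 4) → (23, 9)) = C(23, 19) · C(9, 4) = 8855 · 126 = 1115730. Avoidance count = 28048800 − 1115730 = 26933070.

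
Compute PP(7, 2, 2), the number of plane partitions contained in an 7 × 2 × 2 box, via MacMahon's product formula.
PP(7, 2, 2) = 540

Evaluate the triple product over i = 1..7, j = 1..2, k = 1..2. The factors are (2/1) · (3/2) · (3/2) · (4/3) · (3/2) · (4/3) · (4/3) · (5/4) · … (28 factors total). The numerators and denominators telescope so the product is an integer; carrying out the multiplication exactly gives PP(7, 2, 2) = 540.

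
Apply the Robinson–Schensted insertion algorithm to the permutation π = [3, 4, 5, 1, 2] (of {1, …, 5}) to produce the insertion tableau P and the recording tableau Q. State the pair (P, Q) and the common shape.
P = [1, 2, 5] / [3, 4];  Q = [1, 2, 3] / [4, 5];  common shape = (3, 2)

Row-insert the values π_1, π_2, … into P one at a time, bumping the leftmost entry strictly greater than the inserted value down to the next row. The recording tableau Q records, in position (i, j), the step at which that cell was added to P.
  Insert 3 (step 1): P = [3];  Q = [1]
  Insert 4 (step 2): P = [3, 4];  Q = [1, 2]
  Insert 5 (step 3): P = [3, 4, 5];  Q = [1, 2, 3]
  Insert 1 (step 4): P = [1, 4, 5] / [3];  Q = [1, 2, 3] / [4]
  Insert 2 (step 5): P = [1, 2, 5] / [3, 4];  Q = [1, 2, 3] / [4, 5]
Final shape: (3, 2).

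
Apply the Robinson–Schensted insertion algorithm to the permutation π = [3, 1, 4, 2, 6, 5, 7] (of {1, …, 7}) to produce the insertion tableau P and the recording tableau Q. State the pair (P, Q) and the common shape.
P = [1, 2, 5, 7] / [3, 4, 6];  Q = [1, 3, 5, 7] / [2, 4, 6];  common shape = (4, 3)

Row-insert the values π_1, π_2, … into P one at a time, bumping the leftmost entry strictly greater than the inserted value down to the next row. The recording tableau Q records, in position (i, j), the step at which that cell was added to P.
  Insert 3 (step 1): P = [3];  Q = [1]
  Insert 1 (step 2): P = [1] / [3];  Q = [1] / [2]
  Insert 4 (step 3): P = [1, 4] / [3];  Q = [1, 3] / [2]
  Insert 2 (step 4): P = [1, 2] / [3, 4];  Q = [1, 3] / [2, 4]
  Insert 6 (step 5): P = [1, 2, 6] / [3, 4];  Q = [1, 3, 5] / [2, 4]
  Insert 5 (step 6): P = [1, 2, 5] / [3, 4, 6];  Q = [1, 3, 5] / [2, 4, 6]
  Insert 7 (step 7): P = [1, 2, 5, 7] / [3, 4, 6];  Q = [1, 3, 5, 7] / [2, 4, 6]
Final shape: (4, 3).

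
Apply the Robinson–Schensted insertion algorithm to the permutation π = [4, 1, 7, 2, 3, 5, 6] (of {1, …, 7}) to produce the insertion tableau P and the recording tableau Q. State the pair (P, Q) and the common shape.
P = [1, 2, 3, 5, 6] / [4, 7];  Q = [1, 3, 5, 6, 7] / [2, 4];  common shape = (5, 2)

Row-insert the values π_1, π_2, … into P one at a time, bumping the leftmost entry strictly greater than the inserted value down to the next row. The recording tableau Q records, in position (i, j), the step at which that cell was added to P.
  Insert 4 (step 1): P = [4];  Q = [1]
  Insert 1 (step 2): P = [1] / [4];  Q = [1] / [2]
  Insert 7 (step 3): P = [1, 7] / [4];  Q = [1, 3] / [2]
  Insert 2 (step 4): P = [1, 2] / [4, 7];  Q = [1, 3] / [2, 4]
  Insert 3 (step 5): P = [1, 2, 3] / [4, 7];  Q = [1, 3, 5] / [2, 4]
  Insert 5 (step 6): P = [1, 2, 3, 5] / [4, 7];  Q = [1, 3, 5, 6] / [2, 4]
  Insert 6 (step 7): P = [1, 2, 3, 5, 6] / [4, 7];  Q = [1, 3, 5, 6, 7] / [2, 4]
Final shape: (5, 2).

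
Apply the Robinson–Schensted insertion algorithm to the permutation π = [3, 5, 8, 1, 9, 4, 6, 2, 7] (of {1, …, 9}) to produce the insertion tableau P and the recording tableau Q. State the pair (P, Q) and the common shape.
P = [1, 2, 6, 7] / [3, 4, 8, 9] / [5];  Q = [1, 2, 3, 5] / [4, 6, 7, 9] / [8];  common shape = (4, 4, 1)

Row-insert the values π_1, π_2, … into P one at a time, bumping the leftmost entry strictly greater than the inserted value down to the next row. The recording tableau Q records, in position (i, j), the step at which that cell was added to P.
  Insert 3 (step 1): P = [3];  Q = [1]
  Insert 5 (step 2): P = [3, 5];  Q = [1, 2]
  Insert 8 (step 3): P = [3, 5, 8];  Q = [1, 2, 3]
  Insert 1 (step 4): P = [1, 5, 8] / [3];  Q = [1, 2, 3] / [4]
  Insert 9 (step 5): P = [1, 5, 8, 9] / [3];  Q = [1, 2, 3, 5] / [4]
  Insert 4 (step 6): P = [1, 4, 8, 9] / [3, 5];  Q = [1, 2, 3, 5] / [4, 6]
  Insert 6 (step 7): P = [1, 4, 6, 9] / [3, 5, 8];  Q = [1, 2, 3, 5] / [4, 6, 7]
  Insert 2 (step 8): P = [1, 2, 6, 9] / [3, 4, 8] / [5];  Q = [1, 2, 3, 5] / [4, 6, 7] / [8]
  Insert 7 (step 9): P = [1, 2, 6, 7] / [3, 4, 8, 9] / [5];  Q = [1, 2, 3, 5] / [4, 6, 7, 9] / [8]
Final shape: (4, 4, 1).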